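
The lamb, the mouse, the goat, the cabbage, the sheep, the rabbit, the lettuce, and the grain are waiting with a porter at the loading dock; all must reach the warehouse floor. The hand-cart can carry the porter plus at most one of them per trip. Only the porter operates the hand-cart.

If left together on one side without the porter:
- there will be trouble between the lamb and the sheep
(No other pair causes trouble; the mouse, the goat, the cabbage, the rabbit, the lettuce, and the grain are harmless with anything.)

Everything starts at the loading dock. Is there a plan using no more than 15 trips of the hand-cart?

Yes — this plan uses 15 crossings (≤ 15):
1. Porter goes to the warehouse floor with the lamb.  [the loading dock: the cabbage, the goat, the grain, the lettuce, the mouse, the rabbit, the sheep | the warehouse floor: the lamb]
2. Porter goes back to the loading dock alone.  [the loading dock: the cabbage, the goat, the grain, the lettuce, the mouse, the rabbit, the sheep | the warehouse floor: the lamb]
3. Porter goes to the warehouse floor with the mouse.  [the loading dock: the cabbage, the goat, the grain, the lettuce, the rabbit, the sheep | the warehouse floor: the lamb, the mouse]
4. Porter goes back to the loading dock alone.  [the loading dock: the cabbage, the goat, the grain, the lettuce, the rabbit, the sheep | the warehouse floor: the lamb, the mouse]
5. Porter goes to the warehouse floor with the goat.  [the loading dock: the cabbage, the grain, the lettuce, the rabbit, the sheep | the warehouse floor: the goat, the lamb, the mouse]
6. Porter goes back to the loading dock alone.  [the loading dock: the cabbage, the grain, the lettuce, the rabbit, the sheep | the warehouse floor: the goat, the lamb, the mouse]
7. Porter goes to the warehouse floor with the cabbage.  [the loading dock: the grain, the lettuce, the rabbit, the sheep | the warehouse floor: the cabbage, the goat, the lamb, the mouse]
8. Porter goes back to the loading dock alone.  [the loading dock: the grain, the lettuce, the rabbit, the sheep | the warehouse floor: the cabbage, the goat, the lamb, the mouse]
9. Porter goes to the warehouse floor with the rabbit.  [the loading dock: the grain, the lettuce, the sheep | the warehouse floor: the cabbage, the goat, the lamb, the mouse, the rabbit]
10. Porter goes back to the loading dock alone.  [the loading dock: the grain, the lettuce, the sheep | the warehouse floor: the cabbage, the goat, the lamb, the mouse, the rabbit]
11. Porter goes to the warehouse floor with the lettuce.  [the loading dock: the grain, the sheep | the warehouse floor: the cabbage, the goat, the lamb, the lettuce, the mouse, the rabbit]
12. Porter goes back to the loading dock alone.  [the loading dock: the grain, the sheep | the warehouse floor: the cabbage, the goat, the lamb, the lettuce, the mouse, the rabbit]
13. Porter goes to the warehouse floor with the grain.  [the loading dock: the sheep | the warehouse floor: the cabbage, the goat, the grain, the lamb, the lettuce, the mouse, the rabbit]
14. Porter goes back to the loading dock alone.  [the loading dock: the sheep | the warehouse floor: the cabbage, the goat, the grain, the lamb, the lettuce, the mouse, the rabbit]
15. Porter goes to the warehouse floor with the sheep.  [the loading dock: — | the warehouse floor: the cabbage, the goat, the grain, the lamb, the lettuce, the mouse, the rabbit, the sheep]

Yes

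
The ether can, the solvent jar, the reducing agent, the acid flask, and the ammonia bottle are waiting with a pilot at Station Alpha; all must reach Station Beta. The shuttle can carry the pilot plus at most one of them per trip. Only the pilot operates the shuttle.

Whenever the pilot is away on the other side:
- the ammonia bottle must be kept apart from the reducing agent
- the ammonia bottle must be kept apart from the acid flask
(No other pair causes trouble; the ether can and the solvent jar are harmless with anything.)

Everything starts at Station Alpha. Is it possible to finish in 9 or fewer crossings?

Counting alone: the pilot can take at most 1 across per trip to Station Beta, so moving all 5 needs at least 5 loaded trips out, with a return between consecutive ones — at least 9 crossings.
The safety rule pushes this higher. Following every safe sequence of crossings, the most of the 5 that can be at Station Beta as the shuttle arrives there on crossing 9 is 4 — never all 5.
So the move cannot be finished within 9 crossings. (The shortest complete plan takes 11:)
1. Pilot goes to Station Beta with the ammonia bottle.  [Station Alpha: the acid flask, the ether can, the reducing agent, the solvent jar | Station Beta: the ammonia bottle]
2. Pilot goes back to Station Alpha alone.  [Station Alpha: the acid flask, the ether can, the reducing agent, the solvent jar | Station Beta: the ammonia bottle]
3. Pilot goes to Station Beta with the ether can.  [Station Alpha: the acid flask, the reducing agent, the solvent jar | Station Beta: the ammonia bottle, the ether can]
4. Pilot goes back to Station Alpha alone.  [Station Alpha: the acid flask, the reducing agent, the solvent jar | Station Beta: the ammonia bottle, the ether can]
5. Pilot goes to Station Beta with the solvent jar.  [Station Alpha: the acid flask, the reducing agent | Station Beta: the ammonia bottle, the ether can, the solvent jar]
6. Pilot goes back to Station Alpha alone.  [Station Alpha: the acid flask, the reducing agent | Station Beta: the ammonia bottle, the ether can, the solvent jar]
7. Pilot goes to Station Beta with the reducing agent.  [Station Alpha: the acid flask | Station Beta: the ammonia bottle, the ether can, the reducing agent, the solvent jar]
8. Pilot goes back to Station Alpha with the ammonia bottle.  [Station Alpha: the acid flask, the ammonia bottle | Station Beta: the ether can, the reducing agent, the solvent jar]
9. Pilot goes to Station Beta with the acid flask.  [Station Alpha: the ammonia bottle | Station Beta: the acid flask, the ether can, the reducing agent, the solvent jar]
10. Pilot goes back to Station Alpha alone.  [Station Alpha: the ammonia bottle | Station Beta: the acid flask, the ether can, the reducing agent, the solvent jar]
11. Pilot goes to Station Beta with the ammonia bottle.  [Station Alpha: — | Station Beta: the acid flask, the ammonia bottle, the ether can, the reducing agent, the solvent jar]

No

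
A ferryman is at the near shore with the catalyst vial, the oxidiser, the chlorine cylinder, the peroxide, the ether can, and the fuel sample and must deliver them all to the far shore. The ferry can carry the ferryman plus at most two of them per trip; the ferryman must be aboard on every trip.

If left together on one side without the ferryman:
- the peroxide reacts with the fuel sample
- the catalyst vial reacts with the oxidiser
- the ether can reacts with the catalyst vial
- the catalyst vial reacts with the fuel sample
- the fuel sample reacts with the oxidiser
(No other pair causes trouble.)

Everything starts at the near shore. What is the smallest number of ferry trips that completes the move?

9

Counting alone: the ferryman can take at most 2 across per trip to the far shore, so moving all 6 needs at least 3 loaded trips out, with a return between consecutive ones — at least 5 crossings.
The safety rule pushes this higher. Following every safe sequence of crossings, the most of the 6 that can be at the far shore as the ferry arrives there on crossings 5, 7 is 4, 5 respectively — never all 6.
So no plan with fewer than 9 crossings exists, and this one achieves 9:
1. Ferryman goes to the far shore with the catalyst vial and the fuel sample.  [the near shore: the chlorine cylinder, the ether can, the oxidiser, the peroxide | the far shore: the catalyst vial, the fuel sample]
2. Ferryman goes back to the near shore with the catalyst vial.  [the near shore: the catalyst vial, the chlorine cylinder, the ether can, the oxidiser, the peroxide | the far shore: the fuel sample]
3. Ferryman goes to the far shore with the catalyst vial and the chlorine cylinder.  [the near shore: the ether can, the oxidiser, the peroxide | the far shore: the catalyst vial, the chlorine cylinder, the fuel sample]
4. Ferryman goes back to the near shore with the catalyst vial.  [the near shore: the catalyst vial, the ether can, the oxidiser, the peroxide | the far shore: the chlorine cylinder, the fuel sample]
5. Ferryman goes to the far shore with the catalyst vial and the peroxide.  [the near shore: the ether can, the oxidiser | the far shore: the catalyst vial, the chlorine cylinder, the fuel sample, the peroxide]
6. Ferryman goes back to the near shore with the fuel sample.  [the near shore: the ether can, the fuel sample, the oxidiser | the far shore: the catalyst vial, the chlorine cylinder, the peroxide]
7. Ferryman goes to the far shore with the ether can and the oxidiser.  [the near shore: the fuel sample | the far shore: the catalyst vial, the chlorine cylinder, the ether can, the oxidiser, the peroxide]
8. Ferryman goes back to the near shore with the catalyst vial.  [the near shore: the catalyst vial, the fuel sample | the far shore: the chlorine cylinder, the ether can, the oxidiser, the peroxide]
9. Ferryman goes to the far shore with the catalyst vial and the fuel sample.  [the near shore: — | the far shore: the catalyst vial, the chlorine cylinder, the ether can, the fuel sample, the oxidiser, the peroxide]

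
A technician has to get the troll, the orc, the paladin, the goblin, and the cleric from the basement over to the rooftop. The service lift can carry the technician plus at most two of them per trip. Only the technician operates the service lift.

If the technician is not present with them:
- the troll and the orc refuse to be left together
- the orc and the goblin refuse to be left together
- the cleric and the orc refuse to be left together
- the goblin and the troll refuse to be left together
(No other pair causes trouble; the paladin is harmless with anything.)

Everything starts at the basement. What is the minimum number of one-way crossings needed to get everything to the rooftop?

7

Counting alone: the technician can take at most 2 across per trip to the rooftop, so moving all 5 needs at least 3 loaded trips out, with a return between consecutive ones — at least 5 crossings.
The safety rule pushes this higher. Following every safe sequence of crossings, the most of the 5 that can be at the rooftop as the service lift arrives there on crossing 5 is 4 — never all 5.
So no plan with fewer than 7 crossings exists, and this one achieves 7:
1. Technician goes to the rooftop with the orc and the troll.  [the basement: the cleric, the goblin, the paladin | the rooftop: the orc, the troll]
2. Technician goes back to the basement with the troll.  [the basement: the cleric, the goblin, the paladin, the troll | the rooftop: the orc]
3. Technician goes to the rooftop with the paladin and the troll.  [the basement: the cleric, the goblin | the rooftop: the orc, the paladin, the troll]
4. Technician goes back to the basement with the troll.  [the basement: the cleric, the goblin, the troll | the rooftop: the orc, the paladin]
5. Technician goes to the rooftop with the cleric and the troll.  [the basement: the goblin | the rooftop: the cleric, the orc, the paladin, the troll]
6. Technician goes back to the basement with the orc.  [the basement: the goblin, the orc | the rooftop: the cleric, the paladin, the troll]
7. Technician goes to the rooftop with the goblin and the orc.  [the basement: — | the rooftop: the cleric, the goblin, the orc, the paladin, the troll]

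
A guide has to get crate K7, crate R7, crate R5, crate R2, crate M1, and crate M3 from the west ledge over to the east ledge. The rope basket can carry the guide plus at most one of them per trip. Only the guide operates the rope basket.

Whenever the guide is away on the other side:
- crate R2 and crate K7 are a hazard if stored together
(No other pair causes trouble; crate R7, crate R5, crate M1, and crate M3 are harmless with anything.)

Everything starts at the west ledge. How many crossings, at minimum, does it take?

Counting alone: the guide can take at most 1 across per trip to the east ledge, so moving all 6 needs at least 6 loaded trips out, with a return between consecutive ones — at least 11 crossings.
The plan below uses exactly 11 crossings, so it is optimal:
1. Guide goes to the east ledge with crate K7.
2. Guide goes back to the west ledge alone.
3. Guide goes to the east ledge with crate R7.
4. Guide goes back to the west ledge alone.
5. Guide goes to the east ledge with crate R5.
6. Guide goes back to the west ledge alone.
7. Guide goes to the east ledge with crate M1.
8. Guide goes back to the west ledge alone.
9. Guide goes to the east ledge with crate M3.
10. Guide goes back to the west ledge alone.
11. Guide goes to the east ledge with crate R2.

11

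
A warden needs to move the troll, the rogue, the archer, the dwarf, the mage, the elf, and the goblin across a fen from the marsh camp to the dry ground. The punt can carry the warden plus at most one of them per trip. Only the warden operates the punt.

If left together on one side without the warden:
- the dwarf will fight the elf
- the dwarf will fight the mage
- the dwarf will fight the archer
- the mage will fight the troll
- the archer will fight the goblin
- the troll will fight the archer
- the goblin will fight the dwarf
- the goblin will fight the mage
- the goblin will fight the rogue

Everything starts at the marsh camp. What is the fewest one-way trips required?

Whatever the first load, the items left behind include a forbidden pair without the warden. No opening move is safe, so no plan exists.

impossible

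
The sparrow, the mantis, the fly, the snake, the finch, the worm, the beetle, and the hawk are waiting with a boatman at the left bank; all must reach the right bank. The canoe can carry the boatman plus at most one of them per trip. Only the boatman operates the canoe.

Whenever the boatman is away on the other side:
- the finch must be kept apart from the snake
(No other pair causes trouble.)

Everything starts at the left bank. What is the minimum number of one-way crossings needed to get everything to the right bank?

15

Counting alone: the boatman can take at most 1 across per trip to the right bank, so moving all 8 needs at least 8 loaded trips out, with a return between consecutive ones — at least 15 crossings.
The plan below uses exactly 15 crossings, so it is optimal:
1. Boatman goes to the right bank with the snake.  [the left bank: the beetle, the finch, the fly, the hawk, the mantis, the sparrow, the worm | the right bank: the snake]
2. Boatman goes back to the left bank alone.  [the left bank: the beetle, the finch, the fly, the hawk, the mantis, the sparrow, the worm | the right bank: the snake]
3. Boatman goes to the right bank with the sparrow.  [the left bank: the beetle, the finch, the fly, the hawk, the mantis, the worm | the right bank: the snake, the sparrow]
4. Boatman goes back to the left bank alone.  [the left bank: the beetle, the finch, the fly, the hawk, the mantis, the worm | the right bank: the snake, the sparrow]
5. Boatman goes to the right bank with the mantis.  [the left bank: the beetle, the finch, the fly, the hawk, the worm | the right bank: the mantis, the snake, the sparrow]
6. Boatman goes back to the left bank alone.  [the left bank: the beetle, the finch, the fly, the hawk, the worm | the right bank: the mantis, the snake, the sparrow]
7. Boatman goes to the right bank with the fly.  [the left bank: the beetle, the finch, the hawk, the worm | the right bank: the fly, the mantis, the snake, the sparrow]
8. Boatman goes back to the left bank alone.  [the left bank: the beetle, the finch, the hawk, the worm | the right bank: the fly, the mantis, the snake, the sparrow]
9. Boatman goes to the right bank with the worm.  [the left bank: the beetle, the finch, the hawk | the right bank: the fly, the mantis, the snake, the sparrow, the worm]
10. Boatman goes back to the left bank alone.  [the left bank: the beetle, the finch, the hawk | the right bank: the fly, the mantis, the snake, the sparrow, the worm]
11. Boatman goes to the right bank with the beetle.  [the left bank: the finch, the hawk | the right bank: the beetle, the fly, the mantis, the snake, the sparrow, the worm]
12. Boatman goes back to the left bank alone.  [the left bank: the finch, the hawk | the right bank: the beetle, the fly, the mantis, the snake, the sparrow, the worm]
13. Boatman goes to the right bank with the hawk.  [the left bank: the finch | the right bank: the beetle, the fly, the hawk, the mantis, the snake, the sparrow, the worm]
14. Boatman goes back to the left bank alone.  [the left bank: the finch | the right bank: the beetle, the fly, the hawk, the mantis, the snake, the sparrow, the worm]
15. Boatman goes to the right bank with the finch.  [the left bank: — | the right bank: the beetle, the finch, the fly, the hawk, the mantis, the snake, the sparrow, the worm]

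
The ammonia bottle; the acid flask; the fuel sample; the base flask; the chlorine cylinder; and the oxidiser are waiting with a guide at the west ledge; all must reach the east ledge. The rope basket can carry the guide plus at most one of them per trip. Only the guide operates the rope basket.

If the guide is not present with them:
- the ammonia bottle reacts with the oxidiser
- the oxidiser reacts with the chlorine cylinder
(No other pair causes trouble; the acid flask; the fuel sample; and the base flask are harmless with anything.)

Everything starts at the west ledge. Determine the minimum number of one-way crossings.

Counting alone: the guide can take at most 1 across per trip to the east ledge, so moving all 6 needs at least 6 loaded trips out, with a return between consecutive ones — at least 11 crossings.
The safety rule pushes this higher. Following every safe sequence of crossings, the most of the 6 that can be at the east ledge as the rope basket arrives there on crossing 11 is 5 — never all 6.
So no plan with fewer than 13 crossings exists, and this one achieves 13:
1. Guide goes to the east ledge with the oxidiser.
2. Guide goes back to the west ledge alone.
3. Guide goes to the east ledge with the ammonia bottle.
4. Guide goes back to the west ledge with the oxidiser.
5. Guide goes to the east ledge with the chlorine cylinder.
6. Guide goes back to the west ledge alone.
7. Guide goes to the east ledge with the acid flask.
8. Guide goes back to the west ledge alone.
9. Guide goes to the east ledge with the fuel sample.
10. Guide goes back to the west ledge alone.
11. Guide goes to the east ledge with the base flask.
12. Guide goes back to the west ledge alone.
13. Guide goes to the east ledge with the oxidiser.

13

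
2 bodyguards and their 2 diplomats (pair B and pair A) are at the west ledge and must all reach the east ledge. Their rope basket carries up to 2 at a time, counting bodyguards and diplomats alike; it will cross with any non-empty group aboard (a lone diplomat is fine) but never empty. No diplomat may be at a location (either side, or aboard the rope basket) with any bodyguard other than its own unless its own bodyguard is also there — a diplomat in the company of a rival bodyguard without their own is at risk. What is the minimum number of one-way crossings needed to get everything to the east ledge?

5

Counting alone: each trip to the east ledge takes at most 2 across and each return brings at least 1 back, so after t trips out (and t−1 returns) at most 2t − (t−1) of the 4 are across; that first reaches 4 at t = 3, so at least 5 crossings are needed.
The plan below uses exactly 5 crossings, so it is optimal:
1. bodyguard B and diplomat B cross → the east ledge.
2. bodyguard B crosses ← the west ledge.
3. bodyguard A and bodyguard B cross → the east ledge.
4. bodyguard A crosses ← the west ledge.
5. bodyguard A and diplomat A cross → the east ledge.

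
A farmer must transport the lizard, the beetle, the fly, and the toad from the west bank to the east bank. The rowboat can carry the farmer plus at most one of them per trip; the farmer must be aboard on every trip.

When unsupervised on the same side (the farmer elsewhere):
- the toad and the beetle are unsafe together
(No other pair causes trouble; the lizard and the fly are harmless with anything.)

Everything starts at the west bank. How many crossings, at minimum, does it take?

7

Counting alone: the farmer can take at most 1 across per trip to the east bank, so moving all 4 needs at least 4 loaded trips out, with a return between consecutive ones — at least 7 crossings.
The plan below uses exactly 7 crossings, so it is optimal:
1. Farmer goes to the east bank with the beetle.  [the west bank: the fly, the lizard, the toad | the east bank: the beetle]
2. Farmer goes back to the west bank alone.  [the west bank: the fly, the lizard, the toad | the east bank: the beetle]
3. Farmer goes to the east bank with the lizard.  [the west bank: the fly, the toad | the east bank: the beetle, the lizard]
4. Farmer goes back to the west bank alone.  [the west bank: the fly, the toad | the east bank: the beetle, the lizard]
5. Farmer goes to the east bank with the fly.  [the west bank: the toad | the east bank: the beetle, the fly, the lizard]
6. Farmer goes back to the west bank alone.  [the west bank: the toad | the east bank: the beetle, the fly, the lizard]
7. Farmer goes to the east bank with the toad.  [the west bank: — | the east bank: the beetle, the fly, the lizard, the toad]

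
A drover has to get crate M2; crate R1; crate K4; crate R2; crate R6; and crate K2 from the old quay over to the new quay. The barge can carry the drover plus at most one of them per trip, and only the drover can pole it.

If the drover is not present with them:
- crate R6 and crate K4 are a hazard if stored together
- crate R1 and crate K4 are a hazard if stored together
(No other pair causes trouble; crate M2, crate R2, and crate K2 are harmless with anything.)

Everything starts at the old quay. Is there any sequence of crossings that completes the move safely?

1. Drover goes to the new quay with crate K4.  [the old quay: crate K2, crate M2, crate R1, crate R2, crate R6 | the new quay: crate K4]
2. Drover goes back to the old quay alone.  [the old quay: crate K2, crate M2, crate R1, crate R2, crate R6 | the new quay: crate K4]
3. Drover goes to the new quay with crate M2.  [the old quay: crate K2, crate R1, crate R2, crate R6 | the new quay: crate K4, crate M2]
4. Drover goes back to the old quay alone.  [the old quay: crate K2, crate R1, crate R2, crate R6 | the new quay: crate K4, crate M2]
5. Drover goes to the new quay with crate R1.  [the old quay: crate K2, crate R2, crate R6 | the new quay: crate K4, crate M2, crate R1]
6. Drover goes back to the old quay with crate K4.  [the old quay: crate K2, crate K4, crate R2, crate R6 | the new quay: crate M2, crate R1]
7. Drover goes to the new quay with crate R6.  [the old quay: crate K2, crate K4, crate R2 | the new quay: crate M2, crate R1, crate R6]
8. Drover goes back to the old quay alone.  [the old quay: crate K2, crate K4, crate R2 | the new quay: crate M2, crate R1, crate R6]
9. Drover goes to the new quay with crate R2.  [the old quay: crate K2, crate K4 | the new quay: crate M2, crate R1, crate R2, crate R6]
10. Drover goes back to the old quay alone.  [the old quay: crate K2, crate K4 | the new quay: crate M2, crate R1, crate R2, crate R6]
11. Drover goes to the new quay with crate K2.  [the old quay: crate K4 | the new quay: crate K2, crate M2, crate R1, crate R2, crate R6]
12. Drover goes back to the old quay alone.  [the old quay: crate K4 | the new quay: crate K2, crate M2, crate R1, crate R2, crate R6]
13. Drover goes to the new quay with crate K4.  [the old quay: — | the new quay: crate K2, crate K4, crate M2, crate R1, crate R2, crate R6]

Yes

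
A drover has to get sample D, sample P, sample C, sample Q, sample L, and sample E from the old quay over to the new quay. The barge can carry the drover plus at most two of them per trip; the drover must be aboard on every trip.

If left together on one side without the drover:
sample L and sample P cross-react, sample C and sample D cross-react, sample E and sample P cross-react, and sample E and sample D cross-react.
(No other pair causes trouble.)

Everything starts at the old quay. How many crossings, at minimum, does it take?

Counting alone: the drover can take at most 2 across per trip to the new quay, so moving all 6 needs at least 3 loaded trips out, with a return between consecutive ones — at least 5 crossings.
The safety rule pushes this higher. Following every safe sequence of crossings, the most of the 6 that can be at the new quay as the barge arrives there on crossing 5 is 5 — never all 6.
So no plan with fewer than 7 crossings exists, and this one achieves 7:
1. Drover goes to the new quay with sample D and sample P.
2. Drover goes back to the old quay alone.
3. Drover goes to the new quay with sample C and sample Q.
4. Drover goes back to the old quay with sample D.
5. Drover goes to the new quay with sample E and sample L.
6. Drover goes back to the old quay with sample P.
7. Drover goes to the new quay with sample D and sample P.

7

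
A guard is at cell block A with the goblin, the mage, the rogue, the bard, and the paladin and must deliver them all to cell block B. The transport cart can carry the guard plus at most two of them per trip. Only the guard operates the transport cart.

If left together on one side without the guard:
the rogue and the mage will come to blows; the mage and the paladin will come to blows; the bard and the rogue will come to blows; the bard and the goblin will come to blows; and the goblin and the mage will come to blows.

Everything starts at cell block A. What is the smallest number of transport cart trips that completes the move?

Counting alone: the guard can take at most 2 across per trip to cell block B, so moving all 5 needs at least 3 loaded trips out, with a return between consecutive ones — at least 5 crossings.
The safety rule pushes this higher. Following every safe sequence of crossings, the most of the 5 that can be at cell block B as the transport cart arrives there on crossing 5 is 4 — never all 5.
So no plan with fewer than 7 crossings exists, and this one achieves 7:
1. Guard goes to cell block B with the bard and the mage.
2. Guard goes back to cell block A alone.
3. Guard goes to cell block B with the goblin.
4. Guard goes back to cell block A with the bard and the mage.
5. Guard goes to cell block B with the paladin and the rogue.
6. Guard goes back to cell block A alone.
7. Guard goes to cell block B with the bard and the mage.

7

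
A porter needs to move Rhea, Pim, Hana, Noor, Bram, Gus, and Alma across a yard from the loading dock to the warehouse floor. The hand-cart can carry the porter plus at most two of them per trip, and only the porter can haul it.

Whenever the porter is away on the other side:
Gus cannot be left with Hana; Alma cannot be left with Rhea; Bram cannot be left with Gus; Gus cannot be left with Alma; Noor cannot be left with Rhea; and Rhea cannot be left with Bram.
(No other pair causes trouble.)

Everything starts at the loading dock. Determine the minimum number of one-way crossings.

Counting alone: the porter can take at most 2 across per trip to the warehouse floor, so moving all 7 needs at least 4 loaded trips out, with a return between consecutive ones — at least 7 crossings.
The safety rule pushes this higher. Following every safe sequence of crossings, the most of the 7 that can be at the warehouse floor as the hand-cart arrives there on crossing 7 is 6 — never all 7.
So no plan with fewer than 9 crossings exists, and this one achieves 9:
1. Porter goes to the warehouse floor with Gus and Rhea.  [the loading dock: Alma, Bram, Hana, Noor, Pim | the warehouse floor: Gus, Rhea]
2. Porter goes back to the loading dock alone.  [the loading dock: Alma, Bram, Hana, Noor, Pim | the warehouse floor: Gus, Rhea]
3. Porter goes to the warehouse floor with Pim.  [the loading dock: Alma, Bram, Hana, Noor | the warehouse floor: Gus, Pim, Rhea]
4. Porter goes back to the loading dock alone.  [the loading dock: Alma, Bram, Hana, Noor | the warehouse floor: Gus, Pim, Rhea]
5. Porter goes to the warehouse floor with Hana and Noor.  [the loading dock: Alma, Bram | the warehouse floor: Gus, Hana, Noor, Pim, Rhea]
6. Porter goes back to the loading dock with Gus and Rhea.  [the loading dock: Alma, Bram, Gus, Rhea | the warehouse floor: Hana, Noor, Pim]
7. Porter goes to the warehouse floor with Alma and Bram.  [the loading dock: Gus, Rhea | the warehouse floor: Alma, Bram, Hana, Noor, Pim]
8. Porter goes back to the loading dock alone.  [the loading dock: Gus, Rhea | the warehouse floor: Alma, Bram, Hana, Noor, Pim]
9. Porter goes to the warehouse floor with Gus and Rhea.  [the loading dock: — | the warehouse floor: Alma, Bram, Gus, Hana, Noor, Pim, Rhea]

9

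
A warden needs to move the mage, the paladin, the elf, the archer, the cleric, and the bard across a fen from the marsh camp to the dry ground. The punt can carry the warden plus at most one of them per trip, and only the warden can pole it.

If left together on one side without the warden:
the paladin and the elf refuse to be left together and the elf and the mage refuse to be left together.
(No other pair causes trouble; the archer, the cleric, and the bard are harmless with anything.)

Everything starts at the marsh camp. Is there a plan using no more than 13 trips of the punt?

Yes — this plan uses 13 crossings (≤ 13):
1. Warden goes to the dry ground with the elf.
2. Warden goes back to the marsh camp alone.
3. Warden goes to the dry ground with the mage.
4. Warden goes back to the marsh camp with the elf.
5. Warden goes to the dry ground with the paladin.
6. Warden goes back to the marsh camp alone.
7. Warden goes to the dry ground with the archer.
8. Warden goes back to the marsh camp alone.
9. Warden goes to the dry ground with the cleric.
10. Warden goes back to the marsh camp alone.
11. Warden goes to the dry ground with the bard.
12. Warden goes back to the marsh camp alone.
13. Warden goes to the dry ground with the elf.

Yes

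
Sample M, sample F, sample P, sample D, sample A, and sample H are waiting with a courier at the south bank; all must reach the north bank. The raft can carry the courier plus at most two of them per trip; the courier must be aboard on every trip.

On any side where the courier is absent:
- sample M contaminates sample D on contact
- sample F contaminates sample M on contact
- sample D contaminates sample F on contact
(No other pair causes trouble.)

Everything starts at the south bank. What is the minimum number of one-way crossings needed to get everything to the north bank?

Counting alone: the courier can take at most 2 across per trip to the north bank, so moving all 6 needs at least 3 loaded trips out, with a return between consecutive ones — at least 5 crossings.
The safety rule pushes this higher. Following every safe sequence of crossings, the most of the 6 that can be at the north bank as the raft arrives there on crossings 5, 7 is 4, 5 respectively — never all 6.
So no plan with fewer than 9 crossings exists, and this one achieves 9:
1. Courier goes to the north bank with sample F and sample M.  [the south bank: sample A, sample D, sample H, sample P | the north bank: sample F, sample M]
2. Courier goes back to the south bank with sample M.  [the south bank: sample A, sample D, sample H, sample M, sample P | the north bank: sample F]
3. Courier goes to the north bank with sample M and sample P.  [the south bank: sample A, sample D, sample H | the north bank: sample F, sample M, sample P]
4. Courier goes back to the south bank with sample M.  [the south bank: sample A, sample D, sample H, sample M | the north bank: sample F, sample P]
5. Courier goes to the north bank with sample A and sample M.  [the south bank: sample D, sample H | the north bank: sample A, sample F, sample M, sample P]
6. Courier goes back to the south bank with sample M.  [the south bank: sample D, sample H, sample M | the north bank: sample A, sample F, sample P]
7. Courier goes to the north bank with sample H and sample M.  [the south bank: sample D | the north bank: sample A, sample F, sample H, sample M, sample P]
8. Courier goes back to the south bank with sample M.  [the south bank: sample D, sample M | the north bank: sample A, sample F, sample H, sample P]
9. Courier goes to the north bank with sample D and sample M.  [the south bank: — | the north bank: sample A, sample D, sample F, sample H, sample M, sample P]

9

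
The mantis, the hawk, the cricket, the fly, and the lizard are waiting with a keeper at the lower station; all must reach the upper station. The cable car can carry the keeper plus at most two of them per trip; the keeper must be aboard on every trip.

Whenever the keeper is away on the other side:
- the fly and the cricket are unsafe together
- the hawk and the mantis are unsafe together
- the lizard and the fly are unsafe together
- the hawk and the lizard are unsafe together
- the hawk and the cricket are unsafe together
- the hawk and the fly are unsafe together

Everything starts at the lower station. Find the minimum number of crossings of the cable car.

Counting alone: the keeper can take at most 2 across per trip to the upper station, so moving all 5 needs at least 3 loaded trips out, with a return between consecutive ones — at least 5 crossings.
The safety rule pushes this higher. Following every safe sequence of crossings, the most of the 5 that can be at the upper station as the cable car arrives there on crossing 5 is 4 — never all 5.
So no plan with fewer than 7 crossings exists, and this one achieves 7:
1. Keeper goes to the upper station with the fly and the hawk.
2. Keeper goes back to the lower station with the hawk.
3. Keeper goes to the upper station with the hawk and the mantis.
4. Keeper goes back to the lower station with the hawk.
5. Keeper goes to the upper station with the cricket and the lizard.
6. Keeper goes back to the lower station with the fly.
7. Keeper goes to the upper station with the fly and the hawk.

7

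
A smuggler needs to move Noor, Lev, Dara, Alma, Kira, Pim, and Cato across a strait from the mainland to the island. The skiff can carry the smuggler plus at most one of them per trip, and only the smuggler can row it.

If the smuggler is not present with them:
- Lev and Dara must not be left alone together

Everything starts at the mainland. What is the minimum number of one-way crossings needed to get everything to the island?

13

Counting alone: the smuggler can take at most 1 across per trip to the island, so moving all 7 needs at least 7 loaded trips out, with a return between consecutive ones — at least 13 crossings.
The plan below uses exactly 13 crossings, so it is optimal:
1. Smuggler goes to the island with Lev.  [the mainland: Alma, Cato, Dara, Kira, Noor, Pim | the island: Lev]
2. Smuggler goes back to the mainland alone.  [the mainland: Alma, Cato, Dara, Kira, Noor, Pim | the island: Lev]
3. Smuggler goes to the island with Noor.  [the mainland: Alma, Cato, Dara, Kira, Pim | the island: Lev, Noor]
4. Smuggler goes back to the mainland alone.  [the mainland: Alma, Cato, Dara, Kira, Pim | the island: Lev, Noor]
5. Smuggler goes to the island with Alma.  [the mainland: Cato, Dara, Kira, Pim | the island: Alma, Lev, Noor]
6. Smuggler goes back to the mainland alone.  [the mainland: Cato, Dara, Kira, Pim | the island: Alma, Lev, Noor]
7. Smuggler goes to the island with Kira.  [the mainland: Cato, Dara, Pim | the island: Alma, Kira, Lev, Noor]
8. Smuggler goes back to the mainland alone.  [the mainland: Cato, Dara, Pim | the island: Alma, Kira, Lev, Noor]
9. Smuggler goes to the island with Pim.  [the mainland: Cato, Dara | the island: Alma, Kira, Lev, Noor, Pim]
10. Smuggler goes back to the mainland alone.  [the mainland: Cato, Dara | the island: Alma, Kira, Lev, Noor, Pim]
11. Smuggler goes to the island with Cato.  [the mainland: Dara | the island: Alma, Cato, Kira, Lev, Noor, Pim]
12. Smuggler goes back to the mainland alone.  [the mainland: Dara | the island: Alma, Cato, Kira, Lev, Noor, Pim]
13. Smuggler goes to the island with Dara.  [the mainland: — | the island: Alma, Cato, Dara, Kira, Lev, Noor, Pim]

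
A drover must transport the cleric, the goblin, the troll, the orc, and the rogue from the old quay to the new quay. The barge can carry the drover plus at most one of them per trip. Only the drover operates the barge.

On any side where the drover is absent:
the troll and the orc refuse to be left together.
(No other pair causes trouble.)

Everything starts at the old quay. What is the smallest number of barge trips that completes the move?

9

Counting alone: the drover can take at most 1 across per trip to the new quay, so moving all 5 needs at least 5 loaded trips out, with a return between consecutive ones — at least 9 crossings.
The plan below uses exactly 9 crossings, so it is optimal:
1. Drover goes to the new quay with the troll.
2. Drover goes back to the old quay alone.
3. Drover goes to the new quay with the cleric.
4. Drover goes back to the old quay alone.
5. Drover goes to the new quay with the goblin.
6. Drover goes back to the old quay alone.
7. Drover goes to the new quay with the rogue.
8. Drover goes back to the old quay alone.
9. Drover goes to the new quay with the orc.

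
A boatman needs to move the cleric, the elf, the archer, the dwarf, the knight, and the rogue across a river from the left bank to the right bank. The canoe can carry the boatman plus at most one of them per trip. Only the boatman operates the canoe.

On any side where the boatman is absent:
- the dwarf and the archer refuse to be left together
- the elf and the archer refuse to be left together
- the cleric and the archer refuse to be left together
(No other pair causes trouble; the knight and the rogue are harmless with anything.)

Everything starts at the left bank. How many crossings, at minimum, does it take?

Following every safe sequence of crossings from the start, the most of the 6 that can be at the right bank as the canoe arrives there on crossings 1, 3, 5, 7 is 1, 2, 3, 4 respectively; the best ever achieved is 4 of 6.
From crossing 9 on, no configuration arises that was not already reachable earlier: only 36 distinct safe configurations (who is on which side, and where the canoe is) can ever be reached, none of them has everyone across, and every continuation just revisits them. So no valid plan exists.

impossible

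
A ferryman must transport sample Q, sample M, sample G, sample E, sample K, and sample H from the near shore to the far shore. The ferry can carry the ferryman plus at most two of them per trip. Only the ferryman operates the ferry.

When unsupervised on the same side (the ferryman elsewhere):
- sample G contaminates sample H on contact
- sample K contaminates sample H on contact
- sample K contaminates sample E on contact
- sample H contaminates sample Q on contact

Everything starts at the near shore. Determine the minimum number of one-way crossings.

Counting alone: the ferryman can take at most 2 across per trip to the far shore, so moving all 6 needs at least 3 loaded trips out, with a return between consecutive ones — at least 5 crossings.
The safety rule pushes this higher. Following every safe sequence of crossings, the most of the 6 that can be at the far shore as the ferry arrives there on crossing 5 is 5 — never all 6.
So no plan with fewer than 7 crossings exists, and this one achieves 7:
1. Ferryman goes to the far shore with sample E and sample H.
2. Ferryman goes back to the near shore alone.
3. Ferryman goes to the far shore with sample M.
4. Ferryman goes back to the near shore alone.
5. Ferryman goes to the far shore with sample G and sample Q.
6. Ferryman goes back to the near shore with sample H.
7. Ferryman goes to the far shore with sample H and sample K.

7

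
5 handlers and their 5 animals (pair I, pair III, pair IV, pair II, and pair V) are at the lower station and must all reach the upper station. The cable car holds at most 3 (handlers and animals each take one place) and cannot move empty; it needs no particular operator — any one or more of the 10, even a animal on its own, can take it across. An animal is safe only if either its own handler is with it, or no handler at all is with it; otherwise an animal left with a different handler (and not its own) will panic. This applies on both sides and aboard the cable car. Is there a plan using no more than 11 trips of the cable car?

Yes

Yes — this plan uses 11 crossings (≤ 11):
1. animal I and handler I cross → the upper station.
2. handler I crosses ← the lower station.
3. animal II, animal III, and animal IV cross → the upper station.
4. animal I crosses ← the lower station.
5. handler II, handler III, and handler IV cross → the upper station.
6. animal III and handler III cross ← the lower station.
7. handler I, handler III, and handler V cross → the upper station.
8. animal IV crosses ← the lower station.
9. animal I and animal III cross → the upper station.
10. animal I crosses ← the lower station.
11. animal I, animal IV, and animal V cross → the upper station.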